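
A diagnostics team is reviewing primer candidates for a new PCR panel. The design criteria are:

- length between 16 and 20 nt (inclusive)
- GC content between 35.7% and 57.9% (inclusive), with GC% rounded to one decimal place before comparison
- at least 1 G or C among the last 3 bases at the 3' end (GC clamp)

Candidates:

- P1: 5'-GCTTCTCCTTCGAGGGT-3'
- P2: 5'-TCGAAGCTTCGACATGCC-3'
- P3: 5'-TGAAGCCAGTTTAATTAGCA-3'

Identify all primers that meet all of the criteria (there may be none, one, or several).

P2 only.

P1 (17 nt, A=1 T=6 G=5 C=5): length 17 ✓; GC 10/17 = 58.8%, outside 35.7–57.9% ✗; 3' end GGT has 2 G/C ✓ — fails.
P2 (18 nt, A=4 T=4 G=4 C=6): length 18 ✓; GC 10/18 = 55.6% ✓; 3' end GCC has 3 G/C ✓ — passes.
P3 (20 nt, A=7 T=6 G=4 C=3): length 20 ✓; GC 7/20 = 35.0%, outside 35.7–57.9% ✗; 3' end GCA has 2 G/C ✓ — fails.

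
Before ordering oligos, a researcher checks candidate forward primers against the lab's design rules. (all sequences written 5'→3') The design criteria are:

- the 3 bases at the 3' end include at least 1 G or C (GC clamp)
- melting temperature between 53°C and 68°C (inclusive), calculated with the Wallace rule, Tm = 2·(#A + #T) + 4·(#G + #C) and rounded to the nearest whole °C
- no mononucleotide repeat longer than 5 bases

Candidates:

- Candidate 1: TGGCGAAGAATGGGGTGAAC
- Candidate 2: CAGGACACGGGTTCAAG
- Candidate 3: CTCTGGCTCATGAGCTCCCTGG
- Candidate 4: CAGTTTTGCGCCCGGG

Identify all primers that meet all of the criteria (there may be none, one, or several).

Candidate 1, Candidate 2 and Candidate 4.

Candidate 1 (20 nt, A=6 T=3 G=9 C=2): 3' end AAC has 1 G/C ✓; Tm = 2·9 + 4·11 = 62°C ✓; longest run = 4 ✓ — passes.
Candidate 2 (17 nt, A=5 T=2 G=6 C=4): 3' end AAG has 1 G/C ✓; Tm = 2·7 + 4·10 = 54°C ✓; longest run = 3 ✓ — passes.
Candidate 3 (22 nt, A=2 T=6 G=6 C=8): 3' end TGG has 2 G/C ✓; Tm = 2·8 + 4·14 = 72°C, outside 53–68°C ✗; longest run = 3 ✓ — fails.
Candidate 4 (16 nt, A=1 T=4 G=6 C=5): 3' end GGG has 3 G/C ✓; Tm = 2·5 + 4·11 = 54°C ✓; longest run = 4 ✓ — passes.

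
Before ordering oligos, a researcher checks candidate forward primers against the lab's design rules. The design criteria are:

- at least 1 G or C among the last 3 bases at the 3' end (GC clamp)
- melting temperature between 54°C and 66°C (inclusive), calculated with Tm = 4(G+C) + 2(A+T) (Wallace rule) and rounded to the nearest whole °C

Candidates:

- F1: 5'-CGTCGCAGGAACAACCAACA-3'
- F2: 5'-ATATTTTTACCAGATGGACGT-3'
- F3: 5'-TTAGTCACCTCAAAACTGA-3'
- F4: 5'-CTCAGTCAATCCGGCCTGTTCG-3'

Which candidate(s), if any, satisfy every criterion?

F1 (20 nt, A=8 T=1 G=4 C=7): 3' end ACA has 1 G/C ✓; Tm = 2·9 + 4·11 = 62°C ✓ — passes.
F2 (21 nt, A=6 T=8 G=4 C=3): 3' end CGT has 2 G/C ✓; Tm = 2·14 + 4·7 = 56°C ✓ — passes.
F3 (19 nt, A=7 T=5 G=2 C=5): 3' end TGA has 1 G/C ✓; Tm = 2·12 + 4·7 = 52°C, outside 54–66°C ✗ — fails.
F4 (22 nt, A=3 T=6 G=5 C=8): 3' end TCG has 2 G/C ✓; Tm = 2·9 + 4·13 = 70°C, outside 54–66°C ✗ — fails.

F1 and F2.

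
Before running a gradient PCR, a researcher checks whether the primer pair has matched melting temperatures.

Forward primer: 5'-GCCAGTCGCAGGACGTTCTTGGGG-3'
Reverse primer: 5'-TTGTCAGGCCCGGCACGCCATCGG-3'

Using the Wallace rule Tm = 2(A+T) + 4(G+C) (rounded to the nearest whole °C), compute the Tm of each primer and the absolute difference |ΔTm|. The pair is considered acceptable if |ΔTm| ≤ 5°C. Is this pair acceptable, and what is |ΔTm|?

|ΔTm| = 2°C; the pair is acceptable.

Forward: A=3 T=5 G=10 C=6 → Tm = 2·8 + 4·16 = 80°C.
Reverse: A=3 T=4 G=8 C=9 → Tm = 2·7 + 4·17 = 82°C.
|ΔTm| = |80 − 82| = 2°C, ≤ 5°C.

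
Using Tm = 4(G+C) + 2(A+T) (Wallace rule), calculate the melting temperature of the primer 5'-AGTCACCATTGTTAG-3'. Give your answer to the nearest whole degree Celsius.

42°C

Base counts: A=4, T=5, G=3, C=3 (length 15).
Tm = 2·(4+5) + 4·(3+3) = 2·9 + 4·6 = 18 + 24 = 42°C.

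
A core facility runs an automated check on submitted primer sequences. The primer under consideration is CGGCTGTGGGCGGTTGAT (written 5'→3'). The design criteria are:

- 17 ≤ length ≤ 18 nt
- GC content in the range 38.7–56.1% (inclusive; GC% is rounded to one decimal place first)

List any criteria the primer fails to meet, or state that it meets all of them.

Base counts: A=1, T=5, G=9, C=3 (length 18).
length: length 18 ✓
GC content: GC 12/18 = 66.7%, outside 38.7–56.1% ✗

Fails: GC content.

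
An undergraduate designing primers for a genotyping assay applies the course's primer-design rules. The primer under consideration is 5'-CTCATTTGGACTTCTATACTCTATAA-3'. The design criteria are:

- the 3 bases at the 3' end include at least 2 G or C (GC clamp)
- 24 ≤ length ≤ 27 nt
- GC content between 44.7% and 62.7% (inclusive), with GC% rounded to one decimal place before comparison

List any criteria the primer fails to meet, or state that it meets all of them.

Fails: GC clamp, GC content.

Base counts: A=7, T=11, G=2, C=6 (length 26).
GC clamp: 3' end TAA has 0 G/C, need ≥2 ✗
length: length 26 ✓
GC content: GC 8/26 = 30.8%, outside 44.7–62.7% ✗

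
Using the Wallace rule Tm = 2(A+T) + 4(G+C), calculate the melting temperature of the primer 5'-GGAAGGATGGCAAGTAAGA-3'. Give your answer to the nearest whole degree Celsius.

56°C

Base counts: A=8, T=2, G=8, C=1 (length 19).
Tm = 2·(8+2) + 4·(8+1) = 2·10 + 4·9 = 20 + 36 = 56°C.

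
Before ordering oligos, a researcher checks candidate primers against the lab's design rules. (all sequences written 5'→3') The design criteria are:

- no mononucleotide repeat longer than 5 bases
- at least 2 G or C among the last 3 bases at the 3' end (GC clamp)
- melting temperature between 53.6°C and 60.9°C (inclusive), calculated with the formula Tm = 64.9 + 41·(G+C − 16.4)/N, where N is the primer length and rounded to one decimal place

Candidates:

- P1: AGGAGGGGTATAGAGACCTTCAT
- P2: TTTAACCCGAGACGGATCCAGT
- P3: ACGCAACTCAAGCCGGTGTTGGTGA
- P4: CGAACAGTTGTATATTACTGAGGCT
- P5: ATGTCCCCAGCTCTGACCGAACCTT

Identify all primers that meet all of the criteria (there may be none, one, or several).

P1 (23 nt, A=7 T=5 G=8 C=3): longest run = 4 ✓; 3' end CAT has 1 G/C, need ≥2 ✗; Tm = 64.9 + 41·(11 − 16.4)/23 = 55.3°C ✓ — fails.
P2 (22 nt, A=6 T=5 G=5 C=6): longest run = 3 ✓; 3' end AGT has 1 G/C, need ≥2 ✗; Tm = 64.9 + 41·(11 − 16.4)/22 = 54.8°C ✓ — fails.
P3 (25 nt, A=6 T=5 G=8 C=6): longest run = 2 ✓; 3' end TGA has 1 G/C, need ≥2 ✗; Tm = 64.9 + 41·(14 − 16.4)/25 = 61.0°C, outside 53.6–60.9°C ✗ — fails.
P4 (25 nt, A=7 T=8 G=6 C=4): longest run = 2 ✓; 3' end GCT has 2 G/C ✓; Tm = 64.9 + 41·(10 − 16.4)/25 = 54.4°C ✓ — passes.
P5 (25 nt, A=5 T=6 G=4 C=10): longest run = 4 ✓; 3' end CTT has 1 G/C, need ≥2 ✗; Tm = 64.9 + 41·(14 − 16.4)/25 = 61.0°C, outside 53.6–60.9°C ✗ — fails.

P4 only.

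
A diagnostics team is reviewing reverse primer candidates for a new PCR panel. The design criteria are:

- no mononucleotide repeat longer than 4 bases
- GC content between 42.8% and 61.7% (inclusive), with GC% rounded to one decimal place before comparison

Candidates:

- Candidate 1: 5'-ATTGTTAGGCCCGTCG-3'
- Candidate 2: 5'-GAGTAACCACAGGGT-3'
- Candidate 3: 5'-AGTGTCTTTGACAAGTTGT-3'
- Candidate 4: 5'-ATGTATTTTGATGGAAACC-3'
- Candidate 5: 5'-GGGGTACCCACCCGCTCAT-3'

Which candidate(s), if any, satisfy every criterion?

Candidate 1 and Candidate 2.

Candidate 1 (16 nt, A=2 T=5 G=5 C=4): longest run = 3 ✓; GC 9/16 = 56.3% ✓ — passes.
Candidate 2 (15 nt, A=5 T=2 G=5 C=3): longest run = 3 ✓; GC 8/15 = 53.3% ✓ — passes.
Candidate 3 (19 nt, A=4 T=8 G=5 C=2): longest run = 3 ✓; GC 7/19 = 36.8%, outside 42.8–61.7% ✗ — fails.
Candidate 4 (19 nt, A=6 T=7 G=4 C=2): longest run = 4 ✓; GC 6/19 = 31.6%, outside 42.8–61.7% ✗ — fails.
Candidate 5 (19 nt, A=3 T=3 G=5 C=8): longest run = 4 ✓; GC 13/19 = 68.4%, outside 42.8–61.7% ✗ — fails.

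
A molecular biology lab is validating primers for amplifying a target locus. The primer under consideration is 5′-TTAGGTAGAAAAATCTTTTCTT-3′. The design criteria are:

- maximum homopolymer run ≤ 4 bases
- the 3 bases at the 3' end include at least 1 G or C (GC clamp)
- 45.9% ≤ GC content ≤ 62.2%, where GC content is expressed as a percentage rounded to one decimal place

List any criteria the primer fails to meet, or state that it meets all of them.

Base counts: A=7, T=10, G=3, C=2 (length 22).
homopolymer run: longest run = 5, exceeds 4 ✗
GC clamp: 3' end CTT has 1 G/C ✓
GC content: GC 5/22 = 22.7%, outside 45.9–62.2% ✗

Fails: homopolymer run, GC content.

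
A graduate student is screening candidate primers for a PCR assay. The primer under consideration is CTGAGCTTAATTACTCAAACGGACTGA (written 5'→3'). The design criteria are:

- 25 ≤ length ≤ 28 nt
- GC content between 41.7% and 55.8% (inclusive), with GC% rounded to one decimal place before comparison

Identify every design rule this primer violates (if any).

Base counts: A=9, T=7, G=5, C=6 (length 27).
length: length 27 ✓
GC content: GC 11/27 = 40.7%, outside 41.7–55.8% ✗

Fails: GC content.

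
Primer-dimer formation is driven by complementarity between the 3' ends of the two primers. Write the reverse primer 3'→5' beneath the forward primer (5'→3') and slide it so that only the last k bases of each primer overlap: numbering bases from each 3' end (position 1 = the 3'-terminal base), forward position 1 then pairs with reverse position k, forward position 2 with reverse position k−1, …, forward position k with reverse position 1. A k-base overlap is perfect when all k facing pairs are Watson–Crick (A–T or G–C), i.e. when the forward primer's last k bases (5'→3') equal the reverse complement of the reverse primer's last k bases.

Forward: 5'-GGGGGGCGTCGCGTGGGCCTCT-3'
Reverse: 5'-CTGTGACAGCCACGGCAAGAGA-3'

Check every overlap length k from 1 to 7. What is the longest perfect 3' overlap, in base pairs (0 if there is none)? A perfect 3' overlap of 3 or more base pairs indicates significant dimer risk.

Longest perfect overlap: 3 complementary base pairs; significant dimer risk (threshold 3).

Last 7 bases (5'→3') — forward …GGCCTCT, reverse …CAAGAGA.
Reverse complement of the reverse primer's last 7 bases: TCTCTTG; its first k bases are the reverse complement of the reverse primer's last k bases, so a perfect k-base overlap needs the forward primer's last k bases to equal them.
Comparing (forward last k vs required): k=1: T vs T ✓; k=2: CT vs TC ✗; k=3: TCT vs TCT ✓; k=4: CTCT vs TCTC ✗; k=5: CCTCT vs TCTCT ✗; k=6: GCCTCT vs TCTCTT ✗; k=7: GGCCTCT vs TCTCTTG ✗.
Perfect overlaps at k = 1, 3; the largest is 3.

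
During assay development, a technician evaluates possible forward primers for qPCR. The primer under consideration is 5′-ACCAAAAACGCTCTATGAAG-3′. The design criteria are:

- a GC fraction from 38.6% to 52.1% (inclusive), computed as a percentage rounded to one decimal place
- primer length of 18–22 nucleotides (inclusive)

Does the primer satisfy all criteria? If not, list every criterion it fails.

Meets all criteria.

Base counts: A=9, T=3, G=3, C=5 (length 20).
GC content: GC 8/20 = 40.0% ✓
length: length 20 ✓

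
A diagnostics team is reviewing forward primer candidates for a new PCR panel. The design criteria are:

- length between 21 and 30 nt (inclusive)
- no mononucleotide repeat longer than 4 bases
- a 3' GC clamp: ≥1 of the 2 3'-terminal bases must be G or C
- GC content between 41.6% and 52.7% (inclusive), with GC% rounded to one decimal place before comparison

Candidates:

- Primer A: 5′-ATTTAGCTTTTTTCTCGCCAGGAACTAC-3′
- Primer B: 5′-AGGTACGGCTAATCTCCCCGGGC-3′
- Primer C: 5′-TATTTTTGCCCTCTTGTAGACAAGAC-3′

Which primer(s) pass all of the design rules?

None of the candidates satisfy all criteria.

Primer A (28 nt, A=6 T=11 G=4 C=7): length 28 ✓; longest run = 6, exceeds 4 ✗; 3' end AC has 1 G/C ✓; GC 11/28 = 39.3%, outside 41.6–52.7% ✗ — fails.
Primer B (23 nt, A=4 T=4 G=7 C=8): length 23 ✓; longest run = 4 ✓; 3' end GC has 2 G/C ✓; GC 15/23 = 65.2%, outside 41.6–52.7% ✗ — fails.
Primer C (26 nt, A=6 T=10 G=4 C=6): length 26 ✓; longest run = 5, exceeds 4 ✗; 3' end AC has 1 G/C ✓; GC 10/26 = 38.5%, outside 41.6–52.7% ✗ — fails.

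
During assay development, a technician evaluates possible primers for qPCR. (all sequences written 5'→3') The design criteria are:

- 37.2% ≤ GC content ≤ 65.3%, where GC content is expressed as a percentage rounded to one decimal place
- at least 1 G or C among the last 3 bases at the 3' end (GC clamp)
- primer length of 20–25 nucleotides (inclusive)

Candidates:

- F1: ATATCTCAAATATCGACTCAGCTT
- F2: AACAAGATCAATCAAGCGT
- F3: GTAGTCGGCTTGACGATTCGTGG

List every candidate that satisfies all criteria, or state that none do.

F1 (24 nt, A=8 T=8 G=2 C=6): GC 8/24 = 33.3%, outside 37.2–65.3% ✗; 3' end CTT has 1 G/C ✓; length 24 ✓ — fails.
F2 (19 nt, A=9 T=3 G=3 C=4): GC 7/19 = 36.8%, outside 37.2–65.3% ✗; 3' end CGT has 2 G/C ✓; length 19, outside 20–25 ✗ — fails.
F3 (23 nt, A=3 T=7 G=9 C=4): GC 13/23 = 56.5% ✓; 3' end TGG has 2 G/C ✓; length 23 ✓ — passes.

F3 only.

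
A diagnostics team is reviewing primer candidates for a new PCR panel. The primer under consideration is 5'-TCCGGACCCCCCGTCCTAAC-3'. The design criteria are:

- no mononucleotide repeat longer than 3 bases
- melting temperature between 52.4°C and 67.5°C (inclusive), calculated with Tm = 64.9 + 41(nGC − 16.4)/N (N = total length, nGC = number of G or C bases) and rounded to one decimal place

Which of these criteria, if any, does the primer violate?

Base counts: A=3, T=3, G=3, C=11 (length 20).
homopolymer run: longest run = 6, exceeds 3 ✗
Tm: Tm = 64.9 + 41·(14 − 16.4)/20 = 60.0°C ✓

Fails: homopolymer run.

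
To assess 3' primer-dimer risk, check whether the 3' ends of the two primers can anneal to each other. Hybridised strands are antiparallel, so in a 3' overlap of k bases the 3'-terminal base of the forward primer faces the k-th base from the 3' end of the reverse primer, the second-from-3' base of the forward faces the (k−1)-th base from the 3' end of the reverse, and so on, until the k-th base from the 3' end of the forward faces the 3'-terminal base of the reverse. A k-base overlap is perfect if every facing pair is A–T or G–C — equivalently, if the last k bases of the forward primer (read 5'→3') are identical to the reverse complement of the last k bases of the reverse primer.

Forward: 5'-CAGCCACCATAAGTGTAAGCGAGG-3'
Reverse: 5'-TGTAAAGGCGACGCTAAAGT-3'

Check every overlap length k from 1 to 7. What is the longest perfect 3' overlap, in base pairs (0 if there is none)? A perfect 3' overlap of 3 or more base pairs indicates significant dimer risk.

Last 7 bases (5'→3') — forward …AGCGAGG, reverse …CTAAAGT.
Reverse complement of the reverse primer's last 7 bases: ACTTTAG; its first k bases are the reverse complement of the reverse primer's last k bases, so a perfect k-base overlap needs the forward primer's last k bases to equal them.
Comparing (forward last k vs required): k=1: G vs A ✗; k=2: GG vs AC ✗; k=3: AGG vs ACT ✗; k=4: GAGG vs ACTT ✗; k=5: CGAGG vs ACTTT ✗; k=6: GCGAGG vs ACTTTA ✗; k=7: AGCGAGG vs ACTTTAG ✗.
No overlap length from 1 to 7 is perfect, so the longest perfect 3' overlap is 0.

Longest perfect overlap: 0 complementary base pairs; below the dimer-risk threshold (threshold 3).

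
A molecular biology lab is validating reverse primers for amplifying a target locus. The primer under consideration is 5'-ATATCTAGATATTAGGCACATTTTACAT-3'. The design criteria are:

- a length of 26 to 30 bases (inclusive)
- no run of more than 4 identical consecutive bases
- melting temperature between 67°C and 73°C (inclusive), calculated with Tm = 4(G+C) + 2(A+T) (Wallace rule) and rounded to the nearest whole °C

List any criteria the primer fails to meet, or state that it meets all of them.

Meets all criteria.

Base counts: A=10, T=11, G=3, C=4 (length 28).
length: length 28 ✓
homopolymer run: longest run = 4 ✓
Tm: Tm = 2·21 + 4·7 = 70°C ✓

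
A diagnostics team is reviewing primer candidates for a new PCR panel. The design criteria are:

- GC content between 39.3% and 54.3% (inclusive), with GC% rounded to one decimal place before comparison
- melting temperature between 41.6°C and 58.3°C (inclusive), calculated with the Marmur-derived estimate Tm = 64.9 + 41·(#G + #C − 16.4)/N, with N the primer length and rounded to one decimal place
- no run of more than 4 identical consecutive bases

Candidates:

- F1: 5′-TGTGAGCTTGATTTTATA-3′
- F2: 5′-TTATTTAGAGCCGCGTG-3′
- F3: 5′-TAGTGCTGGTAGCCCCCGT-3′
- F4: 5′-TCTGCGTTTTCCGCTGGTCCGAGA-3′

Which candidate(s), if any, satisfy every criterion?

F1 (18 nt, A=4 T=9 G=4 C=1): GC 5/18 = 27.8%, outside 39.3–54.3% ✗; Tm = 64.9 + 41·(5 − 16.4)/18 = 38.9°C, outside 41.6–58.3°C ✗; longest run = 4 ✓ — fails.
F2 (17 nt, A=3 T=6 G=5 C=3): GC 8/17 = 47.1% ✓; Tm = 64.9 + 41·(8 − 16.4)/17 = 44.6°C ✓; longest run = 3 ✓ — passes.
F3 (19 nt, A=2 T=5 G=6 C=6): GC 12/19 = 63.2%, outside 39.3–54.3% ✗; Tm = 64.9 + 41·(12 − 16.4)/19 = 55.4°C ✓; longest run = 5, exceeds 4 ✗ — fails.
F4 (24 nt, A=2 T=8 G=7 C=7): GC 14/24 = 58.3%, outside 39.3–54.3% ✗; Tm = 64.9 + 41·(14 − 16.4)/24 = 60.8°C, outside 41.6–58.3°C ✗; longest run = 4 ✓ — fails.

F2 only.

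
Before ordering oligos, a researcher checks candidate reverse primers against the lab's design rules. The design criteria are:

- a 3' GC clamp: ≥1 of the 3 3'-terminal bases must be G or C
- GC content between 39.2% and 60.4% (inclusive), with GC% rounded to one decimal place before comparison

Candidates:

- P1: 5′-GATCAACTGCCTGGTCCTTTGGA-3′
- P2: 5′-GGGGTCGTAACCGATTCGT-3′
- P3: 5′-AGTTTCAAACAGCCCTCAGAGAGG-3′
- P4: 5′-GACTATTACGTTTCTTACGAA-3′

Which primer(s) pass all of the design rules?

P1, P2 and P3.

P1 (23 nt, A=4 T=7 G=6 C=6): 3' end GGA has 2 G/C ✓; GC 12/23 = 52.2% ✓ — passes.
P2 (19 nt, A=3 T=5 G=7 C=4): 3' end CGT has 2 G/C ✓; GC 11/19 = 57.9% ✓ — passes.
P3 (24 nt, A=8 T=4 G=6 C=6): 3' end AGG has 2 G/C ✓; GC 12/24 = 50.0% ✓ — passes.
P4 (21 nt, A=6 T=8 G=3 C=4): 3' end GAA has 1 G/C ✓; GC 7/21 = 33.3%, outside 39.2–60.4% ✗ — fails.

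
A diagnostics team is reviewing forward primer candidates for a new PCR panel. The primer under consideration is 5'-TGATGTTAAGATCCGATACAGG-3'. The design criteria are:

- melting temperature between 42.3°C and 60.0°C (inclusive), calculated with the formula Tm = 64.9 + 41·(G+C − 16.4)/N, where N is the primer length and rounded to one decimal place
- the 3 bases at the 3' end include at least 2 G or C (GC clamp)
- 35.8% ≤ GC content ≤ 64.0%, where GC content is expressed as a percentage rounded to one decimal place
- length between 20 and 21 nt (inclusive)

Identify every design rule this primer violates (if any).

Fails: length.

Base counts: A=7, T=6, G=6, C=3 (length 22).
Tm: Tm = 64.9 + 41·(9 − 16.4)/22 = 51.1°C ✓
GC clamp: 3' end AGG has 2 G/C ✓
GC content: GC 9/22 = 40.9% ✓
length: length 22, outside 20–21 ✗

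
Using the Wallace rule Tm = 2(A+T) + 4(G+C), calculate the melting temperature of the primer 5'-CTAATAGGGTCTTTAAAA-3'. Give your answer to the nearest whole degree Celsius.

Base counts: A=7, T=6, G=3, C=2 (length 18).
Tm = 2·(7+6) + 4·(3+2) = 2·13 + 4·5 = 26 + 20 = 46°C.

46°C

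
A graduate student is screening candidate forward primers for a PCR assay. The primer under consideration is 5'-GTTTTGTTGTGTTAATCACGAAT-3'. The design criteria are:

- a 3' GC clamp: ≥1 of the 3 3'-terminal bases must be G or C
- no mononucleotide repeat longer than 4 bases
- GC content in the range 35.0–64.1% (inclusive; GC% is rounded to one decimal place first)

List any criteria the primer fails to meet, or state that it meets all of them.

Base counts: A=5, T=11, G=5, C=2 (length 23).
GC clamp: 3' end AAT has 0 G/C, need ≥1 ✗
homopolymer run: longest run = 4 ✓
GC content: GC 7/23 = 30.4%, outside 35.0–64.1% ✗

Fails: GC clamp, GC content.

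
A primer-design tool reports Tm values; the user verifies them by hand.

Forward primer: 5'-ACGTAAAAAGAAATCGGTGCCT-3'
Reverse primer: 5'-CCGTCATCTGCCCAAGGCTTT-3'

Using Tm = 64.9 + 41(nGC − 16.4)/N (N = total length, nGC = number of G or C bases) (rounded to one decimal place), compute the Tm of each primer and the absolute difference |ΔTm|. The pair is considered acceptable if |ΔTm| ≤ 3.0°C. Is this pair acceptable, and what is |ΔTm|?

|ΔTm| = 5.2°C; the pair is not acceptable.

Forward: G+C = 9, N = 22 → Tm = 64.9 + 41·(9 − 16.4)/22 = 51.1°C.
Reverse: G+C = 12, N = 21 → Tm = 64.9 + 41·(12 − 16.4)/21 = 56.3°C.
|ΔTm| = |51.1 − 56.3| = 5.2°C, > 3.0°C.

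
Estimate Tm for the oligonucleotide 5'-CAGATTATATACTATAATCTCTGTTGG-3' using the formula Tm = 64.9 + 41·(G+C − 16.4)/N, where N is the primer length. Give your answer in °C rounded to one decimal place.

Base counts: A=8, T=11, G=4, C=4; G+C = 8, N = 27.
Tm = 64.9 + 41·(8 − 16.4)/27 = 64.9 + -344.40/27 = 52.1°C.

52.1°C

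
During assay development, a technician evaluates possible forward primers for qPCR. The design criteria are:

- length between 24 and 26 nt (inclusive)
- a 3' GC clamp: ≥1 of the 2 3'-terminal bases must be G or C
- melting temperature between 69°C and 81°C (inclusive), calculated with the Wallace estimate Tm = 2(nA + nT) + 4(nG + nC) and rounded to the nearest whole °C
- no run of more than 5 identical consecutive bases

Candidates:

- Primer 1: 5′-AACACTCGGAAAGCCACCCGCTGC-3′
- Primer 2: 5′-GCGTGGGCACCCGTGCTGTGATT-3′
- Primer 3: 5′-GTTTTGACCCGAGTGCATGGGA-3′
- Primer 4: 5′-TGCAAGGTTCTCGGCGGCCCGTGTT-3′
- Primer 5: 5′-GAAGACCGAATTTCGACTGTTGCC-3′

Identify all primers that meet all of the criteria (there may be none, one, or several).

Primer 1 (24 nt, A=7 T=2 G=5 C=10): length 24 ✓; 3' end GC has 2 G/C ✓; Tm = 2·9 + 4·15 = 78°C ✓; longest run = 3 ✓ — passes.
Primer 2 (23 nt, A=2 T=6 G=9 C=6): length 23, outside 24–26 ✗; 3' end TT has 0 G/C, need ≥1 ✗; Tm = 2·8 + 4·15 = 76°C ✓; longest run = 3 ✓ — fails.
Primer 3 (22 nt, A=4 T=6 G=8 C=4): length 22, outside 24–26 ✗; 3' end GA has 1 G/C ✓; Tm = 2·10 + 4·12 = 68°C, outside 69–81°C ✗; longest run = 4 ✓ — fails.
Primer 4 (25 nt, A=2 T=7 G=9 C=7): length 25 ✓; 3' end TT has 0 G/C, need ≥1 ✗; Tm = 2·9 + 4·16 = 82°C, outside 69–81°C ✗; longest run = 3 ✓ — fails.
Primer 5 (24 nt, A=6 T=6 G=6 C=6): length 24 ✓; 3' end CC has 2 G/C ✓; Tm = 2·12 + 4·12 = 72°C ✓; longest run = 3 ✓ — passes.

Primer 1 and Primer 5.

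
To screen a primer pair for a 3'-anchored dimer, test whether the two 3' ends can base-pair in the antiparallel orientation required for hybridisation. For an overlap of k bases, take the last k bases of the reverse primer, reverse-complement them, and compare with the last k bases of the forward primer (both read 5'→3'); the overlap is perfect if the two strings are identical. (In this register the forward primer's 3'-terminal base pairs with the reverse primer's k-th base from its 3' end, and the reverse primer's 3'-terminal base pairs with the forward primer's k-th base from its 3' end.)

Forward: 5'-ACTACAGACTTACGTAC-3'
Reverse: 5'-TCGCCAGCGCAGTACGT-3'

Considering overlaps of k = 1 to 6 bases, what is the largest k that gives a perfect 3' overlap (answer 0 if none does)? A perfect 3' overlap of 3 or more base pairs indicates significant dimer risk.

Longest perfect overlap: 6 complementary base pairs; significant dimer risk (threshold 3).

Last 6 bases (5'→3') — forward …ACGTAC, reverse …GTACGT.
Reverse complement of the reverse primer's last 6 bases: ACGTAC; its first k bases are the reverse complement of the reverse primer's last k bases, so a perfect k-base overlap needs the forward primer's last k bases to equal them.
Comparing (forward last k vs required): k=1: C vs A ✗; k=2: AC vs AC ✓; k=3: TAC vs ACG ✗; k=4: GTAC vs ACGT ✗; k=5: CGTAC vs ACGTA ✗; k=6: ACGTAC vs ACGTAC ✓.
Perfect overlaps at k = 2, 6; the largest is 6.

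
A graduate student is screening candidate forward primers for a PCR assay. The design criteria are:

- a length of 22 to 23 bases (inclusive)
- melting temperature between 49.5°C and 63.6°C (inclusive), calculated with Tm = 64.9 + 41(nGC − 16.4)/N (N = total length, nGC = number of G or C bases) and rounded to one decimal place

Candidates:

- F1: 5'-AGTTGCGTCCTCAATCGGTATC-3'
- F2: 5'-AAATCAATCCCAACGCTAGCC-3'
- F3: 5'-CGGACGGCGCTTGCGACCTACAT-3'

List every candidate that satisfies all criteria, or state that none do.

F1 and F3.

F1 (22 nt, A=4 T=7 G=5 C=6): length 22 ✓; Tm = 64.9 + 41·(11 − 16.4)/22 = 54.8°C ✓ — passes.
F2 (21 nt, A=8 T=3 G=2 C=8): length 21, outside 22–23 ✗; Tm = 64.9 + 41·(10 − 16.4)/21 = 52.4°C ✓ — fails.
F3 (23 nt, A=4 T=4 G=7 C=8): length 23 ✓; Tm = 64.9 + 41·(15 − 16.4)/23 = 62.4°C ✓ — passes.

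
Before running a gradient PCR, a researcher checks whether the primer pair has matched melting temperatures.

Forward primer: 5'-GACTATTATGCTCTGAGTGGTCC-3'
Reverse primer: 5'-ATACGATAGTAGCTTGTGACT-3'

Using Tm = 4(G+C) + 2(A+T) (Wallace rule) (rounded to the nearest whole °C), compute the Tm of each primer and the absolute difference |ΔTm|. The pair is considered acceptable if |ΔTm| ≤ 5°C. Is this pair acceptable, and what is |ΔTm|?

|ΔTm| = 10°C; the pair is not acceptable.

Forward: A=4 T=8 G=6 C=5 → Tm = 2·12 + 4·11 = 68°C.
Reverse: A=6 T=7 G=5 C=3 → Tm = 2·13 + 4·8 = 58°C.
|ΔTm| = |68 − 58| = 10°C, > 5°C.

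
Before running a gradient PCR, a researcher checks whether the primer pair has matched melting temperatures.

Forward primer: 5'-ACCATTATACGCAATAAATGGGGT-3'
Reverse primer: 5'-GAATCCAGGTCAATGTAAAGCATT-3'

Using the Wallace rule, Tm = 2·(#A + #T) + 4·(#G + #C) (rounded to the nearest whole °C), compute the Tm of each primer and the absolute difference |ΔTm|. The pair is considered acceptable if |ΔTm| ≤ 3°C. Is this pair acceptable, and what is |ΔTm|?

Forward: A=9 T=6 G=5 C=4 → Tm = 2·15 + 4·9 = 66°C.
Reverse: A=9 T=6 G=5 C=4 → Tm = 2·15 + 4·9 = 66°C.
|ΔTm| = |66 − 66| = 0°C, ≤ 3°C.

|ΔTm| = 0°C; the pair is acceptable.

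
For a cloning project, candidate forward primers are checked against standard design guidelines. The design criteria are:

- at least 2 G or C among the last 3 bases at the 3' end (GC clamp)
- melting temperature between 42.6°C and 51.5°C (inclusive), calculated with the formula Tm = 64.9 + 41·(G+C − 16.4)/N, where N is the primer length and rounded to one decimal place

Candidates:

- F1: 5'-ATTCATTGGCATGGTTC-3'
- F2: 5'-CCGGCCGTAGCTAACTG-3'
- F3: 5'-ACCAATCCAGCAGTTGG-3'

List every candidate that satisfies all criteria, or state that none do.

F3 only.

F1 (17 nt, A=3 T=7 G=4 C=3): 3' end TTC has 1 G/C, need ≥2 ✗; Tm = 64.9 + 41·(7 − 16.4)/17 = 42.2°C, outside 42.6–51.5°C ✗ — fails.
F2 (17 nt, A=3 T=3 G=5 C=6): 3' end CTG has 2 G/C ✓; Tm = 64.9 + 41·(11 − 16.4)/17 = 51.9°C, outside 42.6–51.5°C ✗ — fails.
F3 (17 nt, A=5 T=3 G=4 C=5): 3' end TGG has 2 G/C ✓; Tm = 64.9 + 41·(9 − 16.4)/17 = 47.1°C ✓ — passes.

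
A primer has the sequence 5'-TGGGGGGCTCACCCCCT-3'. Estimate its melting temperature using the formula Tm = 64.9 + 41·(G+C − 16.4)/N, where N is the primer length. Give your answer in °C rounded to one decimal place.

56.7°C

Base counts: A=1, T=3, G=6, C=7; G+C = 13, N = 17.
Tm = 64.9 + 41·(13 − 16.4)/17 = 64.9 + -139.40/17 = 56.7°C.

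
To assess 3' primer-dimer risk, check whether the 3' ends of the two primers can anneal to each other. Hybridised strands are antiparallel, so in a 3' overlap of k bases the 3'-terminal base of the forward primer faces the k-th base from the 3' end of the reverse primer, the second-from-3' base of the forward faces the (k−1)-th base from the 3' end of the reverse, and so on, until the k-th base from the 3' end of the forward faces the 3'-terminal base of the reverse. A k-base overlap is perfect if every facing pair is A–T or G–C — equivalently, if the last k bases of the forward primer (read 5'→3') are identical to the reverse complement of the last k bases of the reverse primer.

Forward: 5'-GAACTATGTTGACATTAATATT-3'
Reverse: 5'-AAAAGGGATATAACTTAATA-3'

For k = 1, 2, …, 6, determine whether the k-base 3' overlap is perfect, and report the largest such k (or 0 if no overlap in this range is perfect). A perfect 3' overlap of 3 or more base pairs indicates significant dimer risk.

Longest perfect overlap: 4 complementary base pairs; significant dimer risk (threshold 3).

Last 6 bases (5'→3') — forward …AATATT, reverse …TTAATA.
Reverse complement of the reverse primer's last 6 bases: TATTAA; its first k bases are the reverse complement of the reverse primer's last k bases, so a perfect k-base overlap needs the forward primer's last k bases to equal them.
Comparing (forward last k vs required): k=1: T vs T ✓; k=2: TT vs TA ✗; k=3: ATT vs TAT ✗; k=4: TATT vs TATT ✓; k=5: ATATT vs TATTA ✗; k=6: AATATT vs TATTAA ✗.
Perfect overlaps at k = 1, 4; the largest is 4.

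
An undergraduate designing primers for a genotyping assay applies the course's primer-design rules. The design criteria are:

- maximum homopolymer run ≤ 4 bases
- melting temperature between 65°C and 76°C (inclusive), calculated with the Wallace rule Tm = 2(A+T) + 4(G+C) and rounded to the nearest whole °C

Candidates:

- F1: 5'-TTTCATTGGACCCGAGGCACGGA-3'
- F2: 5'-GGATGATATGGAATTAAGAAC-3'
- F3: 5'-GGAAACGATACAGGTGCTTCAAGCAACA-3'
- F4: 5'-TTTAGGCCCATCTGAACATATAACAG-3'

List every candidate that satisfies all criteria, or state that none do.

F1 and F4.

F1 (23 nt, A=5 T=5 G=7 C=6): longest run = 3 ✓; Tm = 2·10 + 4·13 = 72°C ✓ — passes.
F2 (21 nt, A=9 T=5 G=6 C=1): longest run = 2 ✓; Tm = 2·14 + 4·7 = 56°C, outside 65–76°C ✗ — fails.
F3 (28 nt, A=11 T=4 G=7 C=6): longest run = 3 ✓; Tm = 2·15 + 4·13 = 82°C, outside 65–76°C ✗ — fails.
F4 (26 nt, A=9 T=7 G=4 C=6): longest run = 3 ✓; Tm = 2·16 + 4·10 = 72°C ✓ — passes.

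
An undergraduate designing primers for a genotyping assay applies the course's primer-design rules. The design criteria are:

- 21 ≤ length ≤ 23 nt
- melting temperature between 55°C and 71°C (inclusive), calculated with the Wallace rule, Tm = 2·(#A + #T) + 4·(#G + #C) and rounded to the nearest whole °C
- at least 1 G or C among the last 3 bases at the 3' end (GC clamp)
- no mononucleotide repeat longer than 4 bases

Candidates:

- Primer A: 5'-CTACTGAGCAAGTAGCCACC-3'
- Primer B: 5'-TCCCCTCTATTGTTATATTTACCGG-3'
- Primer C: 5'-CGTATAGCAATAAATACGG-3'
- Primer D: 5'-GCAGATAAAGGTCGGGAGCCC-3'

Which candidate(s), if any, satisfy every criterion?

Primer D only.

Primer A (20 nt, A=6 T=3 G=4 C=7): length 20, outside 21–23 ✗; Tm = 2·9 + 4·11 = 62°C ✓; 3' end ACC has 2 G/C ✓; longest run = 2 ✓ — fails.
Primer B (25 nt, A=4 T=11 G=3 C=7): length 25, outside 21–23 ✗; Tm = 2·15 + 4·10 = 70°C ✓; 3' end CGG has 3 G/C ✓; longest run = 4 ✓ — fails.
Primer C (19 nt, A=8 T=4 G=4 C=3): length 19, outside 21–23 ✗; Tm = 2·12 + 4·7 = 52°C, outside 55–71°C ✗; 3' end CGG has 3 G/C ✓; longest run = 3 ✓ — fails.
Primer D (21 nt, A=6 T=2 G=8 C=5): length 21 ✓; Tm = 2·8 + 4·13 = 68°C ✓; 3' end CCC has 3 G/C ✓; longest run = 3 ✓ — passes.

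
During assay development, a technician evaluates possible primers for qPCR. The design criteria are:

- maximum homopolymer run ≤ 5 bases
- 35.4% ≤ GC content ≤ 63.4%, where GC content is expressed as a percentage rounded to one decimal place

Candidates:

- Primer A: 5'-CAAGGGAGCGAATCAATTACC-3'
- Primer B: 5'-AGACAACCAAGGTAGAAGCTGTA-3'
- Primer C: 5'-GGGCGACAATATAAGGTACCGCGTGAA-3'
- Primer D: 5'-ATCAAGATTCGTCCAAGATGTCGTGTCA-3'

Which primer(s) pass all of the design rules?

Primer A (21 nt, A=8 T=3 G=5 C=5): longest run = 3 ✓; GC 10/21 = 47.6% ✓ — passes.
Primer B (23 nt, A=10 T=3 G=6 C=4): longest run = 2 ✓; GC 10/23 = 43.5% ✓ — passes.
Primer C (27 nt, A=9 T=4 G=9 C=5): longest run = 3 ✓; GC 14/27 = 51.9% ✓ — passes.
Primer D (28 nt, A=8 T=8 G=6 C=6): longest run = 2 ✓; GC 12/28 = 42.9% ✓ — passes.

Primer A, Primer B, Primer C and Primer D.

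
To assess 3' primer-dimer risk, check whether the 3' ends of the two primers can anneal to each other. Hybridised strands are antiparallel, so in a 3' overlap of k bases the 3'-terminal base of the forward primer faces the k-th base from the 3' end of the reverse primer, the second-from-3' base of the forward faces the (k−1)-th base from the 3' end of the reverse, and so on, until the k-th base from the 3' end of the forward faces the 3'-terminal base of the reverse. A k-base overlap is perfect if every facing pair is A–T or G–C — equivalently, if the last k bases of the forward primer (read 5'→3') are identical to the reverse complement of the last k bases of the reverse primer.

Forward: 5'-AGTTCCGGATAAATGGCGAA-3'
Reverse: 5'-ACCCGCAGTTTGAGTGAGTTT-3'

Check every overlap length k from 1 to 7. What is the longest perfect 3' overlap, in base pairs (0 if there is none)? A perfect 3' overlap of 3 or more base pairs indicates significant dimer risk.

Longest perfect overlap: 2 complementary base pairs; below the dimer-risk threshold (threshold 3).

Last 7 bases (5'→3') — forward …TGGCGAA, reverse …TGAGTTT.
Reverse complement of the reverse primer's last 7 bases: AAACTCA; its first k bases are the reverse complement of the reverse primer's last k bases, so a perfect k-base overlap needs the forward primer's last k bases to equal them.
Comparing (forward last k vs required): k=1: A vs A ✓; k=2: AA vs AA ✓; k=3: GAA vs AAA ✗; k=4: CGAA vs AAAC ✗; k=5: GCGAA vs AAACT ✗; k=6: GGCGAA vs AAACTC ✗; k=7: TGGCGAA vs AAACTCA ✗.
Perfect overlaps at k = 1, 2; the largest is 2.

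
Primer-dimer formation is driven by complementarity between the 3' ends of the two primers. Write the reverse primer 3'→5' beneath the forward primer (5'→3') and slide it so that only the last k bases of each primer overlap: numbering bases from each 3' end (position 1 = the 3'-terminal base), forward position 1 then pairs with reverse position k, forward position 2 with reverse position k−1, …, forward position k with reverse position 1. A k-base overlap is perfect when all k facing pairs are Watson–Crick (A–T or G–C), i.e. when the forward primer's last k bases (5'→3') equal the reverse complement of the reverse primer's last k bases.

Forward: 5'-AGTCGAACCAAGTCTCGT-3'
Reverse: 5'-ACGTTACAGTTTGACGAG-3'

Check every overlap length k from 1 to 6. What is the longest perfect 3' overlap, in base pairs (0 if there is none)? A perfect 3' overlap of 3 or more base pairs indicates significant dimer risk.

Last 6 bases (5'→3') — forward …TCTCGT, reverse …GACGAG.
Reverse complement of the reverse primer's last 6 bases: CTCGTC; its first k bases are the reverse complement of the reverse primer's last k bases, so a perfect k-base overlap needs the forward primer's last k bases to equal them.
Comparing (forward last k vs required): k=1: T vs C ✗; k=2: GT vs CT ✗; k=3: CGT vs CTC ✗; k=4: TCGT vs CTCG ✗; k=5: CTCGT vs CTCGT ✓; k=6: TCTCGT vs CTCGTC ✗.
Only k = 5 is perfect, so the longest perfect 3' overlap is 5.

Longest perfect overlap: 5 complementary base pairs; significant dimer risk (threshold 3).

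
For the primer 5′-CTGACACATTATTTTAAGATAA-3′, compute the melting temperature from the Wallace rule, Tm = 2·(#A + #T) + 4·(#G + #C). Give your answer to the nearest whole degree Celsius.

54°C

Base counts: A=9, T=8, G=2, C=3 (length 22).
Tm = 2·(9+8) + 4·(2+3) = 2·17 + 4·5 = 34 + 20 = 54°C.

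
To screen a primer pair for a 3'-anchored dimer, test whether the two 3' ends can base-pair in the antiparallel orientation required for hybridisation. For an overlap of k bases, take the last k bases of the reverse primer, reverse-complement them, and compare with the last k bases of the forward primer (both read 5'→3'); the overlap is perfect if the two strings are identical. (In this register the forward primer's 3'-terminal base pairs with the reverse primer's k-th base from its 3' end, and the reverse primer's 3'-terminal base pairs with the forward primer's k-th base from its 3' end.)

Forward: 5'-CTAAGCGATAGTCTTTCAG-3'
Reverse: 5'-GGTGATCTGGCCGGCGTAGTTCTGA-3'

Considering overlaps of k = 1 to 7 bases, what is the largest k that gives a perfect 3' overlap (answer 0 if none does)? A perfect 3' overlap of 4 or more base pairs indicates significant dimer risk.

Last 7 bases (5'→3') — forward …CTTTCAG, reverse …GTTCTGA.
Reverse complement of the reverse primer's last 7 bases: TCAGAAC; its first k bases are the reverse complement of the reverse primer's last k bases, so a perfect k-base overlap needs the forward primer's last k bases to equal them.
Comparing (forward last k vs required): k=1: G vs T ✗; k=2: AG vs TC ✗; k=3: CAG vs TCA ✗; k=4: TCAG vs TCAG ✓; k=5: TTCAG vs TCAGA ✗; k=6: TTTCAG vs TCAGAA ✗; k=7: CTTTCAG vs TCAGAAC ✗.
Only k = 4 is perfect, so the longest perfect 3' overlap is 4.

Longest perfect overlap: 4 complementary base pairs; significant dimer risk (threshold 4).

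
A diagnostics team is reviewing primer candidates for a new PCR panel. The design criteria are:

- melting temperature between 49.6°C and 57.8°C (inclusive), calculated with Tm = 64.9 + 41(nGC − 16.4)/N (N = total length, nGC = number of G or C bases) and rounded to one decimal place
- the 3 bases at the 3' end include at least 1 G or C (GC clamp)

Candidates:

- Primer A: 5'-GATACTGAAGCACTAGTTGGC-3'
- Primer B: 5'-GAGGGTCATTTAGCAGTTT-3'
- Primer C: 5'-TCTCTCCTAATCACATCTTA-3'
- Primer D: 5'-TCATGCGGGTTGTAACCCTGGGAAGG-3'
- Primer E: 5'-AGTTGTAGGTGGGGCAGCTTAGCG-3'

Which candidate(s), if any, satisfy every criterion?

Primer A (21 nt, A=6 T=5 G=6 C=4): Tm = 64.9 + 41·(10 − 16.4)/21 = 52.4°C ✓; 3' end GGC has 3 G/C ✓ — passes.
Primer B (19 nt, A=4 T=7 G=6 C=2): Tm = 64.9 + 41·(8 − 16.4)/19 = 46.8°C, outside 49.6–57.8°C ✗; 3' end TTT has 0 G/C, need ≥1 ✗ — fails.
Primer C (20 nt, A=5 T=8 G=0 C=7): Tm = 64.9 + 41·(7 − 16.4)/20 = 45.6°C, outside 49.6–57.8°C ✗; 3' end TTA has 0 G/C, need ≥1 ✗ — fails.
Primer D (26 nt, A=5 T=6 G=10 C=5): Tm = 64.9 + 41·(15 − 16.4)/26 = 62.7°C, outside 49.6–57.8°C ✗; 3' end AGG has 2 G/C ✓ — fails.
Primer E (24 nt, A=4 T=6 G=11 C=3): Tm = 64.9 + 41·(14 − 16.4)/24 = 60.8°C, outside 49.6–57.8°C ✗; 3' end GCG has 3 G/C ✓ — fails.

Primer A only.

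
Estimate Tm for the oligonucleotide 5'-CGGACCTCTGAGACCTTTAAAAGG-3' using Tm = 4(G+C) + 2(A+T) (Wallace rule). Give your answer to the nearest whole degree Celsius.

72°C

Base counts: A=7, T=5, G=6, C=6 (length 24).
Tm = 2·(7+5) + 4·(6+6) = 2·12 + 4·12 = 24 + 48 = 72°C.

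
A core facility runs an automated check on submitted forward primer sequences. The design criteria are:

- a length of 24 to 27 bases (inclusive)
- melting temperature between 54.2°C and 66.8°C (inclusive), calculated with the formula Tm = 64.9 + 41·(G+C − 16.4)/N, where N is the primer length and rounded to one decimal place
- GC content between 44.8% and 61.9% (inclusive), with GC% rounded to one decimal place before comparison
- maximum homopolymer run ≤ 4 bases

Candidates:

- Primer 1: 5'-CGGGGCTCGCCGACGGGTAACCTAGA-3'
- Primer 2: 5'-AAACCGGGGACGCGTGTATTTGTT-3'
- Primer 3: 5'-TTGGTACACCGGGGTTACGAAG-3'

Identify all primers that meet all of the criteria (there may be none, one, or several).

Primer 2 only.

Primer 1 (26 nt, A=5 T=3 G=10 C=8): length 26 ✓; Tm = 64.9 + 41·(18 − 16.4)/26 = 67.4°C, outside 54.2–66.8°C ✗; GC 18/26 = 69.2%, outside 44.8–61.9% ✗; longest run = 4 ✓ — fails.
Primer 2 (24 nt, A=5 T=7 G=8 C=4): length 24 ✓; Tm = 64.9 + 41·(12 − 16.4)/24 = 57.4°C ✓; GC 12/24 = 50.0% ✓; longest run = 4 ✓ — passes.
Primer 3 (22 nt, A=5 T=5 G=8 C=4): length 22, outside 24–27 ✗; Tm = 64.9 + 41·(12 − 16.4)/22 = 56.7°C ✓; GC 12/22 = 54.5% ✓; longest run = 4 ✓ — fails.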